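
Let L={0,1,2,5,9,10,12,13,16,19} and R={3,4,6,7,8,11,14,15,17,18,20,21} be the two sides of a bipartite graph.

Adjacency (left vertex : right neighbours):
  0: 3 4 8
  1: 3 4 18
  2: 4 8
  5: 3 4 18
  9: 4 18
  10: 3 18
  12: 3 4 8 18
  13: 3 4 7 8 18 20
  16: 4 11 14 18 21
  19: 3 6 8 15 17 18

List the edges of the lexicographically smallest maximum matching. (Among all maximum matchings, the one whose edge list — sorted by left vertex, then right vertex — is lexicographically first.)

|M| = 7 (so the lex-smallest maximum matching has 7 edges)
process left vertices in ascending order; for each, take the smallest-labelled available neighbour that still permits 7 edges overall, or leave it unmatched if none does
lex-smallest matching: {0-3, 1-4, 2-8, 5-18, 13-7, 16-11, 19-6}

Lex-smallest maximum matching: {(0,3), (1,4), (2,8), (5,18), (13,7), (16,11), (19,6)}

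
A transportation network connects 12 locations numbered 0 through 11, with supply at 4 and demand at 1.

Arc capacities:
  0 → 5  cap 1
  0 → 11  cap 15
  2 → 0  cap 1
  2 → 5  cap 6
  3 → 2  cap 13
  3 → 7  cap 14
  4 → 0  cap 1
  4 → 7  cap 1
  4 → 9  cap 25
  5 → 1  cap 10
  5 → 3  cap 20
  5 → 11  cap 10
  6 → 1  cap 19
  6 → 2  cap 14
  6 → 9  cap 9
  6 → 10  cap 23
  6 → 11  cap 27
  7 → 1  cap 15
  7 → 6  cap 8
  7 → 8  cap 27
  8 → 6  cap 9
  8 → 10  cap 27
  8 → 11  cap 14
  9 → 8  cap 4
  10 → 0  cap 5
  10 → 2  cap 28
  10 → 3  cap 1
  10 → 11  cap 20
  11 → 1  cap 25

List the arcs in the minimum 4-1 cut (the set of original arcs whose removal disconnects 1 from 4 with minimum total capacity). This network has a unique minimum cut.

Min-cut arcs: {(4,0), (4,7), (9,8)} (total capacity 6)

augment #1: 4→7→1 push 1
augment #2: 4→0→5→1 push 1
augment #3: 4→9→8→6→1 push 4
max flow = 6; residual-reachable set from 4 gives S-side
cut edges (S→T): {(4,0), (4,7), (9,8)} total cap 6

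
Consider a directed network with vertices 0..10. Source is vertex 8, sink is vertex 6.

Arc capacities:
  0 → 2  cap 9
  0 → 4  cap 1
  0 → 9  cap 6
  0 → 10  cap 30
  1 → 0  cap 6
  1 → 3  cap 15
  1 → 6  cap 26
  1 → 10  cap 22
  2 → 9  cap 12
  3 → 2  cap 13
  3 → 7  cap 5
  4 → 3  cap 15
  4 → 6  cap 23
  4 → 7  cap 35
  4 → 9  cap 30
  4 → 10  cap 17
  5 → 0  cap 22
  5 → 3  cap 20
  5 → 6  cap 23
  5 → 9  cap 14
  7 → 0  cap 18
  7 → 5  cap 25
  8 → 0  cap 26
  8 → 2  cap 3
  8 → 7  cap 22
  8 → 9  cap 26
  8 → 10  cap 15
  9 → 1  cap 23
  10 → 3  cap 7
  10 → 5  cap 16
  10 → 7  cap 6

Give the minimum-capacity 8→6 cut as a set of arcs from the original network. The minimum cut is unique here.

augment #1: 8→0→4→6 push 1
augment #2: 8→7→5→6 push 22
augment #3: 8→9→1→6 push 23
augment #4: 8→10→5→6 push 1
max flow = 47; residual-reachable set from 8 gives S-side
cut edges (S→T): {(0,4), (5,6), (9,1)} total cap 47

Min-cut arcs: {(0,4), (5,6), (9,1)} (total capacity 47)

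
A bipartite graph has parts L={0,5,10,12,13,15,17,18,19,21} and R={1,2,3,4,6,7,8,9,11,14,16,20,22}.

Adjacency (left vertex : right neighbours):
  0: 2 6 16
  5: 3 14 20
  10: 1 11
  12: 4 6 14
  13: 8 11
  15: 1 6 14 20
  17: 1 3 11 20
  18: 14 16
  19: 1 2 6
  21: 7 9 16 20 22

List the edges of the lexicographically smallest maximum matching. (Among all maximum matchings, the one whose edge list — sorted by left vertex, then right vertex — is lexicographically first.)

Lex-smallest maximum matching: {(0,2), (5,3), (10,1), (12,4), (13,8), (15,14), (17,11), (18,16), (19,6), (21,7)}

|M| = 10 (so the lex-smallest maximum matching has 10 edges)
process left vertices in ascending order; for each, take the smallest-labelled available neighbour that still permits 10 edges overall, or leave it unmatched if none does
lex-smallest matching: {0-2, 5-3, 10-1, 12-4, 13-8, 15-14, 17-11, 18-16, 19-6, 21-7}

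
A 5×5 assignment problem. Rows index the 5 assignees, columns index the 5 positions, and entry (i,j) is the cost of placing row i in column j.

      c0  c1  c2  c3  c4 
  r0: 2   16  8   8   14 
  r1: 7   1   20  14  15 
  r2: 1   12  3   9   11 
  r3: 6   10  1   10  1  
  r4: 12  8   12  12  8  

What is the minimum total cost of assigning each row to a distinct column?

Minimum assignment cost: 19

one of 2 optimal assignments: row0→col0 (cost 2), row1→col1 (cost 1), row2→col2 (cost 3), row3→col4 (cost 1), row4→col3 (cost 12)
total = 2 + 1 + 3 + 1 + 12 = 19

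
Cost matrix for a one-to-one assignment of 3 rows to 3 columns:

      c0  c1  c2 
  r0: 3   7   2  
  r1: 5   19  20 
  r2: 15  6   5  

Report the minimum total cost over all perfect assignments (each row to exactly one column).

Minimum assignment cost: 13

optimal assignment: row0→col2 (cost 2), row1→col0 (cost 5), row2→col1 (cost 6)
total = 2 + 5 + 6 = 13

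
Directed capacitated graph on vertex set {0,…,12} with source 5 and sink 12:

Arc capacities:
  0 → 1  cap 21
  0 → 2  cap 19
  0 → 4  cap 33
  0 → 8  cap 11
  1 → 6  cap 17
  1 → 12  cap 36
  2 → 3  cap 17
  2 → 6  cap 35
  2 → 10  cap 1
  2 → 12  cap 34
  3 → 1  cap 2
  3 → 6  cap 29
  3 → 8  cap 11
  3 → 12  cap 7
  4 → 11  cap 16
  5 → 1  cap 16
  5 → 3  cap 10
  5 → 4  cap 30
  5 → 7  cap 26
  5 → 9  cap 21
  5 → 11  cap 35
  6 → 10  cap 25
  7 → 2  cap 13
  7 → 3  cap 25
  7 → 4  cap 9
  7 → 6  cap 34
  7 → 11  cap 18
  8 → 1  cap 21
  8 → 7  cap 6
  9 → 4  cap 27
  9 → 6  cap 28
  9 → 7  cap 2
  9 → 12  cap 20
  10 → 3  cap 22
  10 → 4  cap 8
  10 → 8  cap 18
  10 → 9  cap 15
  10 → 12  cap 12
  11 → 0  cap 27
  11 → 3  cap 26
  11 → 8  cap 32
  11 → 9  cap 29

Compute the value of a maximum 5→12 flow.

augment #1: 5→1→12 bottleneck 16, total now 16
augment #2: 5→3→12 bottleneck 7, total now 23
augment #3: 5→9→12 bottleneck 20, total now 43
augment #4: 5→3→1→12 bottleneck 2, total now 45
augment #5: 5→7→2→12 bottleneck 13, total now 58
augment #6: 5→3→6→10→12 bottleneck 1, total now 59
augment #7: 5→7→6→10→12 bottleneck 11, total now 70
augment #8: 5→11→0→1→12 bottleneck 18, total now 88
augment #9: 5→11→0→2→12 bottleneck 9, total now 97
augment #10: 5→11→8→1→0→2→12 bottleneck 8, total now 105
augment #11: 5→4→11→8→1→0→2→12 bottleneck 2, total now 107

Maximum flow value: 107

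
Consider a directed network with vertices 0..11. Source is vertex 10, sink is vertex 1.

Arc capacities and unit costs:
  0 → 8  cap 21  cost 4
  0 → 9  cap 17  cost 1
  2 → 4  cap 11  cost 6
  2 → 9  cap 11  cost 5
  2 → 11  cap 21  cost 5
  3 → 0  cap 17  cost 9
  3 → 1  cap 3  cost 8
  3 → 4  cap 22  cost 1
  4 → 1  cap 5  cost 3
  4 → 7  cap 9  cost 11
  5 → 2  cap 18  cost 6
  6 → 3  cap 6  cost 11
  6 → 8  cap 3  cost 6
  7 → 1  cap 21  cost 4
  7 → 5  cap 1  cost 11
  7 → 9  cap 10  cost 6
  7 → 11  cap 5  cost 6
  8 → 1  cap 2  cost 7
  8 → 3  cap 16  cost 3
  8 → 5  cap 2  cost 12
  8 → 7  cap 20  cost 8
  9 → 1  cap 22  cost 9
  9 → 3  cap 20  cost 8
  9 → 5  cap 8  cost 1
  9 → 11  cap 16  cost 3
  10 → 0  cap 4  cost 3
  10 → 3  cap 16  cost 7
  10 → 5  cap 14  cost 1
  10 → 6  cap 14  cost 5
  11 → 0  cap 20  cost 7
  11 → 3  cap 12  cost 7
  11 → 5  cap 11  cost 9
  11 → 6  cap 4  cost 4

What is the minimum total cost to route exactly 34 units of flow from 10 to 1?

Minimum cost for 34 units: 626

shortest-cost path #1: 10→3→4→1 push 5 @ unit cost 11 (adds 55)
shortest-cost path #2: 10→0→9→1 push 4 @ unit cost 13 (adds 52)
shortest-cost path #3: 10→3→1 push 3 @ unit cost 15 (adds 45)
shortest-cost path #4: 10→6→8→1 push 2 @ unit cost 18 (adds 36)
shortest-cost path #5: 10→5→2→9→1 push 11 @ unit cost 21 (adds 231)
shortest-cost path #6: 10→3→4→7→1 push 8 @ unit cost 23 (adds 184)
shortest-cost path #7: 10→6→8→7→1 push 1 @ unit cost 23 (adds 23)
total cost = 626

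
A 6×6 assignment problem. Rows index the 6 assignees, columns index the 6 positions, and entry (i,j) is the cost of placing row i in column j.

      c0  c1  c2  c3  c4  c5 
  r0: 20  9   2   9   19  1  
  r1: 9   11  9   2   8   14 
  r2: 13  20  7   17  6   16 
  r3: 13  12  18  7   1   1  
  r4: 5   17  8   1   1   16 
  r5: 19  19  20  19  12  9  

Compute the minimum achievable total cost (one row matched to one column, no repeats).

optimal assignment: row0→col1 (cost 9), row1→col3 (cost 2), row2→col2 (cost 7), row3→col4 (cost 1), row4→col0 (cost 5), row5→col5 (cost 9)
total = 9 + 2 + 7 + 1 + 5 + 9 = 33

Minimum assignment cost: 33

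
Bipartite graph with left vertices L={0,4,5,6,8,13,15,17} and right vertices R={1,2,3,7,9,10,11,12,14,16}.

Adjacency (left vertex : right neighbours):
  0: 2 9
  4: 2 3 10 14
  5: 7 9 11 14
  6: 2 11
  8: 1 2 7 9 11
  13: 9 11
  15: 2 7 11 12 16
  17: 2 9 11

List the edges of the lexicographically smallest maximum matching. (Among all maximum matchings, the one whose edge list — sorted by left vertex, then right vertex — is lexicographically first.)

|M| = 7 (so the lex-smallest maximum matching has 7 edges)
process left vertices in ascending order; for each, take the smallest-labelled available neighbour that still permits 7 edges overall, or leave it unmatched if none does
lex-smallest matching: {0-2, 4-3, 5-7, 6-11, 8-1, 13-9, 15-12}

Lex-smallest maximum matching: {(0,2), (4,3), (5,7), (6,11), (8,1), (13,9), (15,12)}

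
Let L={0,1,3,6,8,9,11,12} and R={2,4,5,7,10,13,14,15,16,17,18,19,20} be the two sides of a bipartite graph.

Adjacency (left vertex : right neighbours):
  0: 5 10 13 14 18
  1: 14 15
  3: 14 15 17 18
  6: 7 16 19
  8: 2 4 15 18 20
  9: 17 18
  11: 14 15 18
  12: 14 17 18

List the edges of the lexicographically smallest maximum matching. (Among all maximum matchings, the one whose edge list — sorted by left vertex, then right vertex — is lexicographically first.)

|M| = 7 (so the lex-smallest maximum matching has 7 edges)
process left vertices in ascending order; for each, take the smallest-labelled available neighbour that still permits 7 edges overall, or leave it unmatched if none does
lex-smallest matching: {0-5, 1-14, 3-15, 6-7, 8-2, 9-17, 11-18}

Lex-smallest maximum matching: {(0,5), (1,14), (3,15), (6,7), (8,2), (9,17), (11,18)}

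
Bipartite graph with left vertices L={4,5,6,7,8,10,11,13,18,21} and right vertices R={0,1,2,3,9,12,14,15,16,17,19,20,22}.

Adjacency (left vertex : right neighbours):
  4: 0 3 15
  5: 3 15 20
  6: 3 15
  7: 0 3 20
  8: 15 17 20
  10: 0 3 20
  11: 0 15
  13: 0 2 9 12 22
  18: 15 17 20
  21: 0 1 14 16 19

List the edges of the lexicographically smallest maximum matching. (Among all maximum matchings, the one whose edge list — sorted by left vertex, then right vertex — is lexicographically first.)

|M| = 7 (so the lex-smallest maximum matching has 7 edges)
process left vertices in ascending order; for each, take the smallest-labelled available neighbour that still permits 7 edges overall, or leave it unmatched if none does
lex-smallest matching: {4-0, 5-3, 6-15, 7-20, 8-17, 13-2, 21-1}

Lex-smallest maximum matching: {(4,0), (5,3), (6,15), (7,20), (8,17), (13,2), (21,1)}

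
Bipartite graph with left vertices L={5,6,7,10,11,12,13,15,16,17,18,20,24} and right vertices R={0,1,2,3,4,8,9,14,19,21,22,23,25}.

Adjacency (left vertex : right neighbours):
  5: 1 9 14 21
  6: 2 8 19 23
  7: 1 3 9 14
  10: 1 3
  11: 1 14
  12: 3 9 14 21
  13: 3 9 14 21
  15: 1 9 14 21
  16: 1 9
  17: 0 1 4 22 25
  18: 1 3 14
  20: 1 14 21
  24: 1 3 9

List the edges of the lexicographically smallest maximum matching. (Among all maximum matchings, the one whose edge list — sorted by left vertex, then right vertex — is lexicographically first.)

Lex-smallest maximum matching: {(5,1), (6,2), (7,3), (11,14), (12,9), (13,21), (17,0)}

|M| = 7 (so the lex-smallest maximum matching has 7 edges)
process left vertices in ascending order; for each, take the smallest-labelled available neighbour that still permits 7 edges overall, or leave it unmatched if none does
lex-smallest matching: {5-1, 6-2, 7-3, 11-14, 12-9, 13-21, 17-0}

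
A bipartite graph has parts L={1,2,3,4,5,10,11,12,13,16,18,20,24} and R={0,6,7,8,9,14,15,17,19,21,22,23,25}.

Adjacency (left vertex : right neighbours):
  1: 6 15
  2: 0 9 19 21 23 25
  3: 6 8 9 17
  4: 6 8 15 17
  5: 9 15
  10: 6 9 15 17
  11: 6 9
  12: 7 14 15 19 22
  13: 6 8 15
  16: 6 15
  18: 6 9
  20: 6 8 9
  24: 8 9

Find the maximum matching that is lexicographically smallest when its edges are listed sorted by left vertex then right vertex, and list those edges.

Lex-smallest maximum matching: {(1,6), (2,0), (3,8), (4,15), (5,9), (10,17), (12,7)}

|M| = 7 (so the lex-smallest maximum matching has 7 edges)
process left vertices in ascending order; for each, take the smallest-labelled available neighbour that still permits 7 edges overall, or leave it unmatched if none does
lex-smallest matching: {1-6, 2-0, 3-8, 4-15, 5-9, 10-17, 12-7}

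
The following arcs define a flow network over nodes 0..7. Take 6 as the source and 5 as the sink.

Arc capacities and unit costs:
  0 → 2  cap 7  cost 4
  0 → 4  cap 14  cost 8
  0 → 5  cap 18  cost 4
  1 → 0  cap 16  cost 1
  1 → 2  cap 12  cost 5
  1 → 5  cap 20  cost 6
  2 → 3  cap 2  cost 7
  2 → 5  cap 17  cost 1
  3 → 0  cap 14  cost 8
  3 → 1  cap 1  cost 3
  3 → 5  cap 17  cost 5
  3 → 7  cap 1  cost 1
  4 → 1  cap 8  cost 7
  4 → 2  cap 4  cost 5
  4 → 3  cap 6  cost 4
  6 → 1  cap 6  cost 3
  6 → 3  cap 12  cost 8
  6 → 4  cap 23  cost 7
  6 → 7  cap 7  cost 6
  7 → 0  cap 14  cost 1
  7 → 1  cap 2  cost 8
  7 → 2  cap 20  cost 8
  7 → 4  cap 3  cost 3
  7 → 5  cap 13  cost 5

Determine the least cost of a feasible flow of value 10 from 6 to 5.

Minimum cost for 10 units: 92

shortest-cost path #1: 6→1→0→5 push 6 @ unit cost 8 (adds 48)
shortest-cost path #2: 6→7→5 push 4 @ unit cost 11 (adds 44)
total cost = 92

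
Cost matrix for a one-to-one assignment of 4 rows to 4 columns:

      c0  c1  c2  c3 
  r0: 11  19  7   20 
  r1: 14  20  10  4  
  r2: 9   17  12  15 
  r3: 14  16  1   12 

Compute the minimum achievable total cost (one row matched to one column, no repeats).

Minimum assignment cost: 33

one of 2 optimal assignments: row0→col0 (cost 11), row1→col3 (cost 4), row2→col1 (cost 17), row3→col2 (cost 1)
total = 11 + 4 + 17 + 1 = 33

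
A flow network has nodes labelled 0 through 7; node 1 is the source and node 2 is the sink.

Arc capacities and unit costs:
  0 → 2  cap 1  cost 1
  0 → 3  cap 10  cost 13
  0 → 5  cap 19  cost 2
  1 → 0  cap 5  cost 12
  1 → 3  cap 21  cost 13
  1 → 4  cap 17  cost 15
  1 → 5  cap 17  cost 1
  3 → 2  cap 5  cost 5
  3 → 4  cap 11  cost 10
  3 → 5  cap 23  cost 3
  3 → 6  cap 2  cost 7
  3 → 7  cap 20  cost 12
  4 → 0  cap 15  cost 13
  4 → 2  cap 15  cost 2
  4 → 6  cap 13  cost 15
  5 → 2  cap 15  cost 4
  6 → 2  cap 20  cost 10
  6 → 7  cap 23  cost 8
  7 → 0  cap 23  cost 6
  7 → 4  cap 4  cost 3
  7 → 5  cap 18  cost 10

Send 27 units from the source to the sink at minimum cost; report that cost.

shortest-cost path #1: 1→5→2 push 15 @ unit cost 5 (adds 75)
shortest-cost path #2: 1→0→2 push 1 @ unit cost 13 (adds 13)
shortest-cost path #3: 1→4→2 push 11 @ unit cost 17 (adds 187)
total cost = 275

Minimum cost for 27 units: 275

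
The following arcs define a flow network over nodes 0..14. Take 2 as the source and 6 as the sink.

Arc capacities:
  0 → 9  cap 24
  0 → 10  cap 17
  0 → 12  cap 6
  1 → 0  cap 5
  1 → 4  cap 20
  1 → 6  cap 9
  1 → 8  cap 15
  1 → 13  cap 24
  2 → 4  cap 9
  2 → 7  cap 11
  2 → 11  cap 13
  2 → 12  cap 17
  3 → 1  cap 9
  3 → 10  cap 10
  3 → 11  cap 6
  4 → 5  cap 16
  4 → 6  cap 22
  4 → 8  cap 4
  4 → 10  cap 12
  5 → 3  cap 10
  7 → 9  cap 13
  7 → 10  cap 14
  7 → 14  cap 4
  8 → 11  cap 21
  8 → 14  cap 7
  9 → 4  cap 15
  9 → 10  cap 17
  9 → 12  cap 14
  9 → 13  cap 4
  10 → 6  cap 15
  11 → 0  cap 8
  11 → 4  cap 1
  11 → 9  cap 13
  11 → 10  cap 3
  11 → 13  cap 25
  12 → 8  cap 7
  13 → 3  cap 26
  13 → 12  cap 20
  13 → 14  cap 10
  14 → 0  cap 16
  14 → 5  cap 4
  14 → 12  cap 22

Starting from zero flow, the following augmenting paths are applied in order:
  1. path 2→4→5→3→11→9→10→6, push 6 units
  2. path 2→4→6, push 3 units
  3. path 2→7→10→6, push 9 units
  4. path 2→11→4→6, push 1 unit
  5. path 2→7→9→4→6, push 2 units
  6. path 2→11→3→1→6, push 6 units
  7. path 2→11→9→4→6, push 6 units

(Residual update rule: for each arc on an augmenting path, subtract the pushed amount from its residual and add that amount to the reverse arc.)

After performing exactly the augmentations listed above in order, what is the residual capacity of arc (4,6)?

after path 1 (2→4→5→3→11→9→10→6, push 6): res(4,6)=22
after path 2 (2→4→6, push 3): res(4,6)=19
after path 3 (2→7→10→6, push 9): res(4,6)=19
after path 4 (2→11→4→6, push 1): res(4,6)=18
after path 5 (2→7→9→4→6, push 2): res(4,6)=16
after path 6 (2→11→3→1→6, push 6): res(4,6)=16
after path 7 (2→11→9→4→6, push 6): res(4,6)=10

Residual capacity of (4,6): 10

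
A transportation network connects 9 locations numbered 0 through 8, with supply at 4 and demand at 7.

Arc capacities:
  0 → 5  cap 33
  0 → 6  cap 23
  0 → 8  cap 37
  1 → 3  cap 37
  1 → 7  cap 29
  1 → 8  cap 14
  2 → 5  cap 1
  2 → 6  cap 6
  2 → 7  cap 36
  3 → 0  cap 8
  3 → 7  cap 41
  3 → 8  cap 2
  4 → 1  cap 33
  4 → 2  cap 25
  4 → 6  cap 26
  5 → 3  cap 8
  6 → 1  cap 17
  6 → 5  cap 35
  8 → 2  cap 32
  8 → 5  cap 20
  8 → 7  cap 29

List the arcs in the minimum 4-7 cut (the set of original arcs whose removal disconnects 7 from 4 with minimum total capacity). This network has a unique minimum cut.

Min-cut arcs: {(4,1), (4,2), (5,3), (6,1)} (total capacity 83)

augment #1: 4→1→7 push 29
augment #2: 4→2→7 push 25
augment #3: 4→1→3→7 push 4
augment #4: 4→6→1→3→7 push 17
augment #5: 4→6→5→3→7 push 8
max flow = 83; residual-reachable set from 4 gives S-side
cut edges (S→T): {(4,1), (4,2), (5,3), (6,1)} total cap 83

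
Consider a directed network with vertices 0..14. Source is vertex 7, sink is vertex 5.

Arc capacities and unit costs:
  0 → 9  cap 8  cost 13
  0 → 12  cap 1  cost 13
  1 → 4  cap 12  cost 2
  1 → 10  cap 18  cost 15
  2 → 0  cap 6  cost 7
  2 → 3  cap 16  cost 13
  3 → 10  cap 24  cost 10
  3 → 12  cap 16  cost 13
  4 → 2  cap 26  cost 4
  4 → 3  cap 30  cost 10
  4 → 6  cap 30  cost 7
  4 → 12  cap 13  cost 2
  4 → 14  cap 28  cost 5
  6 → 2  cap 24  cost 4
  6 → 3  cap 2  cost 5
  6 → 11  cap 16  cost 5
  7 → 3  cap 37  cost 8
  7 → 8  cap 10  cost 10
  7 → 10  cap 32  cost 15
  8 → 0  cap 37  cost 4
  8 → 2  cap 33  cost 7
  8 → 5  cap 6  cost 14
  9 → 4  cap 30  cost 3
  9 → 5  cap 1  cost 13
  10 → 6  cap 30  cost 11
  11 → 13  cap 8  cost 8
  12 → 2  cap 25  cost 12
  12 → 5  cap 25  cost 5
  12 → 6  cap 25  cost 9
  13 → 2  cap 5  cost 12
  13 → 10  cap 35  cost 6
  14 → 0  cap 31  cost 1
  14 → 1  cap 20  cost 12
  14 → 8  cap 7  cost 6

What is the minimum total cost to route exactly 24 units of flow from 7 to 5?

Minimum cost for 24 units: 629

shortest-cost path #1: 7→8→5 push 6 @ unit cost 24 (adds 144)
shortest-cost path #2: 7→3→12→5 push 16 @ unit cost 26 (adds 416)
shortest-cost path #3: 7→8→0→12→5 push 1 @ unit cost 32 (adds 32)
shortest-cost path #4: 7→8→0→9→4→12→5 push 1 @ unit cost 37 (adds 37)
total cost = 629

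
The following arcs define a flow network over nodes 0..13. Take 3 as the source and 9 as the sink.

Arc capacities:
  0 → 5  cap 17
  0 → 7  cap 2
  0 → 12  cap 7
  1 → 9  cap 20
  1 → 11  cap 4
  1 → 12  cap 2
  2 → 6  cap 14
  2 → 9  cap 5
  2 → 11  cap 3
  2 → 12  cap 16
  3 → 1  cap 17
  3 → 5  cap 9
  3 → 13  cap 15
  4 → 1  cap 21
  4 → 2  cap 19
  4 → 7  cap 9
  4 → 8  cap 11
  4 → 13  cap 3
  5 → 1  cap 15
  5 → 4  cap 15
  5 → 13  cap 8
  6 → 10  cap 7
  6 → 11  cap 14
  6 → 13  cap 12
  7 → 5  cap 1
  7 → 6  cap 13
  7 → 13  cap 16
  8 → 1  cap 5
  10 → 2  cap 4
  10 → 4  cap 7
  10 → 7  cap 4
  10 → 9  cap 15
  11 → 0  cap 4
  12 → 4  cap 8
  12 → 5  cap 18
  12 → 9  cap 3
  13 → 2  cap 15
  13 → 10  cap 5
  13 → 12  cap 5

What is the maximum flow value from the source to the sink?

Maximum flow value: 40

augment #1: 3→1→9 bottleneck 17, total now 17
augment #2: 3→5→1→9 bottleneck 3, total now 20
augment #3: 3→13→2→9 bottleneck 5, total now 25
augment #4: 3→13→10→9 bottleneck 5, total now 30
augment #5: 3→13→12→9 bottleneck 3, total now 33
augment #6: 3→13→2→6→10→9 bottleneck 2, total now 35
augment #7: 3→5→4→2→6→10→9 bottleneck 5, total now 40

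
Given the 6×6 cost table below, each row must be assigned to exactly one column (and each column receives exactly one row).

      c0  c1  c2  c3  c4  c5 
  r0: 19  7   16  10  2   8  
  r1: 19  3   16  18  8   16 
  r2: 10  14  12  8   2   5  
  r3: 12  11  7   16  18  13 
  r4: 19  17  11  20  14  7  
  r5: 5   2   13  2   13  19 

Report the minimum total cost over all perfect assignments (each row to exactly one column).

Minimum assignment cost: 31

optimal assignment: row0→col4 (cost 2), row1→col1 (cost 3), row2→col0 (cost 10), row3→col2 (cost 7), row4→col5 (cost 7), row5→col3 (cost 2)
total = 2 + 3 + 10 + 7 + 7 + 2 = 31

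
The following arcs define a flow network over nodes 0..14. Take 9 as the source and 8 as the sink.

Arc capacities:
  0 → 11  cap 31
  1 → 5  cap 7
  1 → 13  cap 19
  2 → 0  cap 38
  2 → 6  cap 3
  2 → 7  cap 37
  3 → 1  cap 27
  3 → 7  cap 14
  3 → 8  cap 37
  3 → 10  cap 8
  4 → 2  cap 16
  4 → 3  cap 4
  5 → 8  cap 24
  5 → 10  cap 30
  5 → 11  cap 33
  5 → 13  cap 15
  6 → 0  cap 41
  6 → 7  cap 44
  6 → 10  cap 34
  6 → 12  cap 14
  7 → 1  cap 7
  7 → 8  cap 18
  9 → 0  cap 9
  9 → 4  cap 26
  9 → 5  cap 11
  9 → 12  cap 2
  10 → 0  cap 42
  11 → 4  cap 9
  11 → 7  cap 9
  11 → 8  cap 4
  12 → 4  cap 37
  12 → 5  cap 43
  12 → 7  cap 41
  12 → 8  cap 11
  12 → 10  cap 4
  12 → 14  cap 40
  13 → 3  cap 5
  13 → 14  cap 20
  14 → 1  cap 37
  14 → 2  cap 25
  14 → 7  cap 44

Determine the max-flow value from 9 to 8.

Maximum flow value: 42

augment #1: 9→5→8 bottleneck 11, total now 11
augment #2: 9→12→8 bottleneck 2, total now 13
augment #3: 9→0→11→8 bottleneck 4, total now 17
augment #4: 9→4→3→8 bottleneck 4, total now 21
augment #5: 9→0→11→7→8 bottleneck 5, total now 26
augment #6: 9→4→2→7→8 bottleneck 13, total now 39
augment #7: 9→4→2→6→12→8 bottleneck 3, total now 42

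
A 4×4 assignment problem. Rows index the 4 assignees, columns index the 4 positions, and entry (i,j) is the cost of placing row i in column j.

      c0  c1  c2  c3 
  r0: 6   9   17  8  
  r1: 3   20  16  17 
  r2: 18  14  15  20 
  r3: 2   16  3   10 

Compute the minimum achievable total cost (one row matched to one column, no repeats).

Minimum assignment cost: 28

optimal assignment: row0→col3 (cost 8), row1→col0 (cost 3), row2→col1 (cost 14), row3→col2 (cost 3)
total = 8 + 3 + 14 + 3 = 28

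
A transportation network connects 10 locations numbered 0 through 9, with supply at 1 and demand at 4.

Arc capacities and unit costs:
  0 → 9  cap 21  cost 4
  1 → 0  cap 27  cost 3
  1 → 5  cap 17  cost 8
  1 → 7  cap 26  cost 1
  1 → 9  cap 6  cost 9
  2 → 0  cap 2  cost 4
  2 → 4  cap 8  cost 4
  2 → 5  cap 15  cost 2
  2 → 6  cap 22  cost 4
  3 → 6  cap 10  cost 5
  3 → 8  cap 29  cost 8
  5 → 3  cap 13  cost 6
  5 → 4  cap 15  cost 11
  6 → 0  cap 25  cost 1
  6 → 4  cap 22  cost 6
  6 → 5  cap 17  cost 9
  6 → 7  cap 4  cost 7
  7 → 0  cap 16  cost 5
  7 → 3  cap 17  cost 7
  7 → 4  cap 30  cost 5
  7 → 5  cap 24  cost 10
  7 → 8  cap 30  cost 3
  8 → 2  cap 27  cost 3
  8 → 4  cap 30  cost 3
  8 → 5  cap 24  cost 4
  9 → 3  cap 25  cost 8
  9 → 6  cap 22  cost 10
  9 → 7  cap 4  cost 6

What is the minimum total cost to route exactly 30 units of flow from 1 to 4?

shortest-cost path #1: 1→7→4 push 26 @ unit cost 6 (adds 156)
shortest-cost path #2: 1→0→9→7→4 push 4 @ unit cost 18 (adds 72)
total cost = 228

Minimum cost for 30 units: 228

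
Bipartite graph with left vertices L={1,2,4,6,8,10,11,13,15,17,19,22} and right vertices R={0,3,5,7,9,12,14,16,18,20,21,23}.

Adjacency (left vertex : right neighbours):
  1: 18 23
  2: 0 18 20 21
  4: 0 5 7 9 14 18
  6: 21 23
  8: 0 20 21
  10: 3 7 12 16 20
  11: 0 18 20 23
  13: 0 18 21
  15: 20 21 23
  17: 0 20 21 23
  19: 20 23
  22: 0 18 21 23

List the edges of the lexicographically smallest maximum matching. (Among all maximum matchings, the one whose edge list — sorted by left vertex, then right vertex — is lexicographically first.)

|M| = 7 (so the lex-smallest maximum matching has 7 edges)
process left vertices in ascending order; for each, take the smallest-labelled available neighbour that still permits 7 edges overall, or leave it unmatched if none does
lex-smallest matching: {1-18, 2-0, 4-5, 6-21, 8-20, 10-3, 11-23}

Lex-smallest maximum matching: {(1,18), (2,0), (4,5), (6,21), (8,20), (10,3), (11,23)}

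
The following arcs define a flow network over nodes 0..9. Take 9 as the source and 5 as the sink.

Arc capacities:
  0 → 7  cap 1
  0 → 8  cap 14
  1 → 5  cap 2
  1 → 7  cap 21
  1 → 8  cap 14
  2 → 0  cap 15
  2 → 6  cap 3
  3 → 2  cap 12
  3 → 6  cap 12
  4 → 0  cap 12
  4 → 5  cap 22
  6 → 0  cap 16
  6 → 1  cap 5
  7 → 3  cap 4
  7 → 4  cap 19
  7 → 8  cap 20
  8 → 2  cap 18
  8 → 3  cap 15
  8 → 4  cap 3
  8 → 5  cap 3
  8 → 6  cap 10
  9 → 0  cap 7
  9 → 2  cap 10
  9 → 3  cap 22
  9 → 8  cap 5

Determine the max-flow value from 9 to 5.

augment #1: 9→8→5 bottleneck 3, total now 3
augment #2: 9→8→4→5 bottleneck 2, total now 5
augment #3: 9→0→7→4→5 bottleneck 1, total now 6
augment #4: 9→0→8→4→5 bottleneck 1, total now 7
augment #5: 9→2→6→1→5 bottleneck 2, total now 9
augment #6: 9→2→6→1→7→4→5 bottleneck 1, total now 10
augment #7: 9→3→6→1→7→4→5 bottleneck 2, total now 12

Maximum flow value: 12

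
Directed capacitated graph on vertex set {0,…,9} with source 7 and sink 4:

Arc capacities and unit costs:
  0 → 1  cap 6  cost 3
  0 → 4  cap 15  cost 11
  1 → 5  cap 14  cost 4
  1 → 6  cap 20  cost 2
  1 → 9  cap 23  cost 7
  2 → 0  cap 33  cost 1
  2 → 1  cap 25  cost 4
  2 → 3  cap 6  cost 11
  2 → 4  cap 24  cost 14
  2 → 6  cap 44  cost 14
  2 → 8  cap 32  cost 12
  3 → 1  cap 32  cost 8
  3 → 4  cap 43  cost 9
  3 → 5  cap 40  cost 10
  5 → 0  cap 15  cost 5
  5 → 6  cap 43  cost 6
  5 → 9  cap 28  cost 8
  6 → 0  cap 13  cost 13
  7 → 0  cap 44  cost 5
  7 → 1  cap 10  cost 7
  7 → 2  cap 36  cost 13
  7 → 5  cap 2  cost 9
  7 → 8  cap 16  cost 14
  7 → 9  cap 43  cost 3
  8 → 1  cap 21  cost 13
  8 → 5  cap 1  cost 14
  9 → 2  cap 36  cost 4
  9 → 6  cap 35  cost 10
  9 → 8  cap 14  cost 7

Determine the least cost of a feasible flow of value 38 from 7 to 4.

Minimum cost for 38 units: 723

shortest-cost path #1: 7→0→4 push 15 @ unit cost 16 (adds 240)
shortest-cost path #2: 7→9→2→4 push 23 @ unit cost 21 (adds 483)
total cost = 723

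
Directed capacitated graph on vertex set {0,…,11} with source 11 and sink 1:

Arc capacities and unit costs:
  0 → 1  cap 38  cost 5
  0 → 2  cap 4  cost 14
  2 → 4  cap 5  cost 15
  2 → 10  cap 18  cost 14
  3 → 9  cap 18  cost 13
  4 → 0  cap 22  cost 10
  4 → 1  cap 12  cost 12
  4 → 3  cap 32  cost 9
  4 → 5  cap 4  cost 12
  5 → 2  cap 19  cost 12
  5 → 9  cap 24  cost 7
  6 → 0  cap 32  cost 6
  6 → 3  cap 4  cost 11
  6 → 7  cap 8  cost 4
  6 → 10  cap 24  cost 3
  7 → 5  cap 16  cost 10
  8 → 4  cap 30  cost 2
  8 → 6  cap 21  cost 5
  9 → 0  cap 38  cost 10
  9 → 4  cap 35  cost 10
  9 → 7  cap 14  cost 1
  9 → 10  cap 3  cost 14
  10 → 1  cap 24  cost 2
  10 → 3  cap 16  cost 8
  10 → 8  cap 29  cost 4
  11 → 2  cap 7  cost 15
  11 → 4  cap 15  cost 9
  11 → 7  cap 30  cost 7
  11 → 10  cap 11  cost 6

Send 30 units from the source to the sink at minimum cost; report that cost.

shortest-cost path #1: 11→10→1 push 11 @ unit cost 8 (adds 88)
shortest-cost path #2: 11→4→1 push 12 @ unit cost 21 (adds 252)
shortest-cost path #3: 11→4→0→1 push 3 @ unit cost 24 (adds 72)
shortest-cost path #4: 11→2→10→1 push 4 @ unit cost 31 (adds 124)
total cost = 536

Minimum cost for 30 units: 536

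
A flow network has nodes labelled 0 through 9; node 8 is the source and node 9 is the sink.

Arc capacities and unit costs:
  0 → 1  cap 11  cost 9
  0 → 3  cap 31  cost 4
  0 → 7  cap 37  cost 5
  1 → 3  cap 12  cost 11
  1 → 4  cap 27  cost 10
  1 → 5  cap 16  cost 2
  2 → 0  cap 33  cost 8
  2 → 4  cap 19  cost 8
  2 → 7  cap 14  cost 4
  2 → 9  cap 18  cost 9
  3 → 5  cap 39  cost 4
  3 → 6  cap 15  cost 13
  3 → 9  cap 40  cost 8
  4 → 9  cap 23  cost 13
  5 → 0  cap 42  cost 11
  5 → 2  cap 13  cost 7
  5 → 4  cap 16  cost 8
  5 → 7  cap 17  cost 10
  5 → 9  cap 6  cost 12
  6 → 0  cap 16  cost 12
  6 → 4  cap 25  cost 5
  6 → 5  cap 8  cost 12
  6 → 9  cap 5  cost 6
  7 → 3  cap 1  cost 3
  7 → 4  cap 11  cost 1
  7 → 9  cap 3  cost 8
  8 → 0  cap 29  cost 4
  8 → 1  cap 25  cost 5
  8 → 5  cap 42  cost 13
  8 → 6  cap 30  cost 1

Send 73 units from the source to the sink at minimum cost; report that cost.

shortest-cost path #1: 8→6→9 push 5 @ unit cost 7 (adds 35)
shortest-cost path #2: 8→0→3→9 push 29 @ unit cost 16 (adds 464)
shortest-cost path #3: 8→1→5→9 push 6 @ unit cost 19 (adds 114)
shortest-cost path #4: 8→6→4→9 push 23 @ unit cost 19 (adds 437)
shortest-cost path #5: 8→1→5→2→9 push 10 @ unit cost 23 (adds 230)
total cost = 1280

Minimum cost for 73 units: 1280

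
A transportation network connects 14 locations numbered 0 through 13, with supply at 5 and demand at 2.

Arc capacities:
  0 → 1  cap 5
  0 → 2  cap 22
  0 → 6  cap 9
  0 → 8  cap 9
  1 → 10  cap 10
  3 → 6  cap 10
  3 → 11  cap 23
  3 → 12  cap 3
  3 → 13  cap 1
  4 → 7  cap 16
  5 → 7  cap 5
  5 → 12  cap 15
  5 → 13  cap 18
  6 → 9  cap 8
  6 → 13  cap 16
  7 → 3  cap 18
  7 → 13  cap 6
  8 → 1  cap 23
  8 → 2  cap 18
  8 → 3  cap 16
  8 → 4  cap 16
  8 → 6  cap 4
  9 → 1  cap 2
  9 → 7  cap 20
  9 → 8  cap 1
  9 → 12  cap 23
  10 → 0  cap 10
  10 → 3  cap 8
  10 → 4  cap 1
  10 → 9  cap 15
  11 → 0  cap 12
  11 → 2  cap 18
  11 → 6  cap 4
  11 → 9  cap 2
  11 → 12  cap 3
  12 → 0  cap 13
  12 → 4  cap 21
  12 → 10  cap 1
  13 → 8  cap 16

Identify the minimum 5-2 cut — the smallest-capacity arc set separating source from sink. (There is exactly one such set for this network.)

Min-cut arcs: {(5,7), (5,12), (13,8)} (total capacity 36)

augment #1: 5→12→0→2 push 13
augment #2: 5→13→8→2 push 16
augment #3: 5→7→3→11→2 push 5
augment #4: 5→12→10→0→2 push 1
augment #5: 5→12→4→7→3→11→2 push 1
max flow = 36; residual-reachable set from 5 gives S-side
cut edges (S→T): {(5,7), (5,12), (13,8)} total cap 36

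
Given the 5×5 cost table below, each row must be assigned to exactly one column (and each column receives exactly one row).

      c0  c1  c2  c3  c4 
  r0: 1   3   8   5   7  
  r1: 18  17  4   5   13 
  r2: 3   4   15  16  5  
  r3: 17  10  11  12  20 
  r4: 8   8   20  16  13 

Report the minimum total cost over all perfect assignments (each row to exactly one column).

one of 2 optimal assignments: row0→col0 (cost 1), row1→col2 (cost 4), row2→col4 (cost 5), row3→col3 (cost 12), row4→col1 (cost 8)
total = 1 + 4 + 5 + 12 + 8 = 30

Minimum assignment cost: 30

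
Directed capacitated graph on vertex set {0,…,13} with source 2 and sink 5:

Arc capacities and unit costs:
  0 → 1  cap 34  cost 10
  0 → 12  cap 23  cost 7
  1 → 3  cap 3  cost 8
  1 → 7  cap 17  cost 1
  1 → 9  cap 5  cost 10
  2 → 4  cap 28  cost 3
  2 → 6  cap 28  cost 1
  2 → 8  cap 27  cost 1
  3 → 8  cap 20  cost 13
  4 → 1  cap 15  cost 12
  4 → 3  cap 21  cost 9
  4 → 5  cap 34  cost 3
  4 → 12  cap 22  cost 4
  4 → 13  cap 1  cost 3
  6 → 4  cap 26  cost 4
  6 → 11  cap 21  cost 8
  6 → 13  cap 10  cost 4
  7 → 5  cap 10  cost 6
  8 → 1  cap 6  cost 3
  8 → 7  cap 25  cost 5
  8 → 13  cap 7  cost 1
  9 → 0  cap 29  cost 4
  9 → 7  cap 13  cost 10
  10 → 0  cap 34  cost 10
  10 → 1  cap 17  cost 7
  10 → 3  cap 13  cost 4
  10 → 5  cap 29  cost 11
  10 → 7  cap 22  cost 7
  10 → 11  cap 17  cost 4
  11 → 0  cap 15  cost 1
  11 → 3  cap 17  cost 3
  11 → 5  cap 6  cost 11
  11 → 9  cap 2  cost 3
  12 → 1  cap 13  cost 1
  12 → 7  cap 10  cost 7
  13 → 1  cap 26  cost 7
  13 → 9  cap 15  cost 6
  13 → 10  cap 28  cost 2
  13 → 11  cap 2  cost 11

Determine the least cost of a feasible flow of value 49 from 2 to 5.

Minimum cost for 49 units: 405

shortest-cost path #1: 2→4→5 push 28 @ unit cost 6 (adds 168)
shortest-cost path #2: 2→6→4→5 push 6 @ unit cost 8 (adds 48)
shortest-cost path #3: 2→8→1→7→5 push 6 @ unit cost 11 (adds 66)
shortest-cost path #4: 2→8→7→5 push 4 @ unit cost 12 (adds 48)
shortest-cost path #5: 2→8→13→10→5 push 5 @ unit cost 15 (adds 75)
total cost = 405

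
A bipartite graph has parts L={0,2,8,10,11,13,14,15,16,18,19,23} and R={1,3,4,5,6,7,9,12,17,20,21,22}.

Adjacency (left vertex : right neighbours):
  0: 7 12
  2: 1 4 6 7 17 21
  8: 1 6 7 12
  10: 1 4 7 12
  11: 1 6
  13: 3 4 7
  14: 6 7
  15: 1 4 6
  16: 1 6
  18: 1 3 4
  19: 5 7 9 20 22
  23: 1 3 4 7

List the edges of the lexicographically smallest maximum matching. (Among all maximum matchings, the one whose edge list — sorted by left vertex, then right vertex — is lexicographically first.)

|M| = 8 (so the lex-smallest maximum matching has 8 edges)
process left vertices in ascending order; for each, take the smallest-labelled available neighbour that still permits 8 edges overall, or leave it unmatched if none does
lex-smallest matching: {0-7, 2-17, 8-1, 10-12, 11-6, 13-3, 15-4, 19-5}

Lex-smallest maximum matching: {(0,7), (2,17), (8,1), (10,12), (11,6), (13,3), (15,4), (19,5)}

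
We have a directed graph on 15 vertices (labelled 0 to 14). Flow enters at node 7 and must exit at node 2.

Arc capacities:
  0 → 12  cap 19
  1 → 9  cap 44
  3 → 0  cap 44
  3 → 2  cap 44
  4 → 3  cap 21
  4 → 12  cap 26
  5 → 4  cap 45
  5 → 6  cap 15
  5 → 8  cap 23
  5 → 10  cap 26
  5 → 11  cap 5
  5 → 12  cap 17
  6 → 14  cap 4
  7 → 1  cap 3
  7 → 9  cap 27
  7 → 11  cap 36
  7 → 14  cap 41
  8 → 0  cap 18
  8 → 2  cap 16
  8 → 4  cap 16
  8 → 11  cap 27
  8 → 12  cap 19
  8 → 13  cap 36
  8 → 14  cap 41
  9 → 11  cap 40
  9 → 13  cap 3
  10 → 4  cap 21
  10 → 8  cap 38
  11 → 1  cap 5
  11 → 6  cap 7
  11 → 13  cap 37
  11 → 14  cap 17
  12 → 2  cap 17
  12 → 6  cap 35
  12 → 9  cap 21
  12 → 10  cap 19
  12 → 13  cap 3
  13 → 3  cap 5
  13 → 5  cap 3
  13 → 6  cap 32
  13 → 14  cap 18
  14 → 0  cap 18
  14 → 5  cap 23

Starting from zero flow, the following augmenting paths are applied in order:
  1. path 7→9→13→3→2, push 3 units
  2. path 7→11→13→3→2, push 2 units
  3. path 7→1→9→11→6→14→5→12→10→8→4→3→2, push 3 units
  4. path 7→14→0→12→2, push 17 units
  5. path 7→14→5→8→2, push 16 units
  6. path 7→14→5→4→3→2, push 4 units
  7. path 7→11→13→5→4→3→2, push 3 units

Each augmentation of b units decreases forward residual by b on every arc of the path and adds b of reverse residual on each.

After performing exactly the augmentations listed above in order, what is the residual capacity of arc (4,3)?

after path 1 (7→9→13→3→2, push 3): res(4,3)=21
after path 2 (7→11→13→3→2, push 2): res(4,3)=21
after path 3 (7→1→9→11→6→14→5→12→10→8→4→3→2, push 3): res(4,3)=18
after path 4 (7→14→0→12→2, push 17): res(4,3)=18
after path 5 (7→14→5→8→2, push 16): res(4,3)=18
after path 6 (7→14→5→4→3→2, push 4): res(4,3)=14
after path 7 (7→11→13→5→4→3→2, push 3): res(4,3)=11

Residual capacity of (4,3): 11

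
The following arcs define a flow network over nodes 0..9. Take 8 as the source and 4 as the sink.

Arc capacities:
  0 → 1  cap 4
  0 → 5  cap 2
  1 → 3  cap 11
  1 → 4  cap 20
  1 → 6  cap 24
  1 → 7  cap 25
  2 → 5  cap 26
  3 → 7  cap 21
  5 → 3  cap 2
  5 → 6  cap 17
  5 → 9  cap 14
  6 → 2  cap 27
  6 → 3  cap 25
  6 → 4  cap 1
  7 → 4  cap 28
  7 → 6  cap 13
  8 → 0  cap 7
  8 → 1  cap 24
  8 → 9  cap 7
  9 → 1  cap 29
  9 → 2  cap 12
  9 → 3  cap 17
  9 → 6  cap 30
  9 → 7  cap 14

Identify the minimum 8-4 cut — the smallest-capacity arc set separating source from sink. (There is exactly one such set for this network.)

Min-cut arcs: {(0,1), (0,5), (8,1), (8,9)} (total capacity 37)

augment #1: 8→1→4 push 20
augment #2: 8→1→6→4 push 1
augment #3: 8→1→7→4 push 3
augment #4: 8→9→7→4 push 7
augment #5: 8→0→1→7→4 push 4
augment #6: 8→0→5→3→7→4 push 2
max flow = 37; residual-reachable set from 8 gives S-side
cut edges (S→T): {(0,1), (0,5), (8,1), (8,9)} total cap 37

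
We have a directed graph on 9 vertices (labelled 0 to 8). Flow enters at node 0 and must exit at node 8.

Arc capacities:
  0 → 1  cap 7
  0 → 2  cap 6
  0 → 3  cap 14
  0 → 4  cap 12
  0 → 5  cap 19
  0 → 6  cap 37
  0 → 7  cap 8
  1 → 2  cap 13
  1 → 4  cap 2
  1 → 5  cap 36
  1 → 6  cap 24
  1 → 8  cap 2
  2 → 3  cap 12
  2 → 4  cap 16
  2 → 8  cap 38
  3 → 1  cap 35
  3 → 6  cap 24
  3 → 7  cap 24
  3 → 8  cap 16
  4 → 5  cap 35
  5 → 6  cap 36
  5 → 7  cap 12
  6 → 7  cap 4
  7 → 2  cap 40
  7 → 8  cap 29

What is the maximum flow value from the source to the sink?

Maximum flow value: 51

augment #1: 0→1→8 bottleneck 2, total now 2
augment #2: 0→2→8 bottleneck 6, total now 8
augment #3: 0→3→8 bottleneck 14, total now 22
augment #4: 0→7→8 bottleneck 8, total now 30
augment #5: 0→1→2→8 bottleneck 5, total now 35
augment #6: 0→5→7→8 bottleneck 12, total now 47
augment #7: 0→6→7→8 bottleneck 4, total now 51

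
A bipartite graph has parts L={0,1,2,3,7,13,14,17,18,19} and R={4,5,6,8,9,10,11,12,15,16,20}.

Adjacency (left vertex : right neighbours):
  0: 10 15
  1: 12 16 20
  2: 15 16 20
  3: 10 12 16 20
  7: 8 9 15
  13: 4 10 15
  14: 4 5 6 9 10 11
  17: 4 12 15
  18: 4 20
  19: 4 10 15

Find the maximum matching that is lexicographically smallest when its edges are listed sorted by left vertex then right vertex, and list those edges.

Lex-smallest maximum matching: {(0,10), (1,12), (2,15), (3,16), (7,8), (13,4), (14,5), (18,20)}

|M| = 8 (so the lex-smallest maximum matching has 8 edges)
process left vertices in ascending order; for each, take the smallest-labelled available neighbour that still permits 8 edges overall, or leave it unmatched if none does
lex-smallest matching: {0-10, 1-12, 2-15, 3-16, 7-8, 13-4, 14-5, 18-20}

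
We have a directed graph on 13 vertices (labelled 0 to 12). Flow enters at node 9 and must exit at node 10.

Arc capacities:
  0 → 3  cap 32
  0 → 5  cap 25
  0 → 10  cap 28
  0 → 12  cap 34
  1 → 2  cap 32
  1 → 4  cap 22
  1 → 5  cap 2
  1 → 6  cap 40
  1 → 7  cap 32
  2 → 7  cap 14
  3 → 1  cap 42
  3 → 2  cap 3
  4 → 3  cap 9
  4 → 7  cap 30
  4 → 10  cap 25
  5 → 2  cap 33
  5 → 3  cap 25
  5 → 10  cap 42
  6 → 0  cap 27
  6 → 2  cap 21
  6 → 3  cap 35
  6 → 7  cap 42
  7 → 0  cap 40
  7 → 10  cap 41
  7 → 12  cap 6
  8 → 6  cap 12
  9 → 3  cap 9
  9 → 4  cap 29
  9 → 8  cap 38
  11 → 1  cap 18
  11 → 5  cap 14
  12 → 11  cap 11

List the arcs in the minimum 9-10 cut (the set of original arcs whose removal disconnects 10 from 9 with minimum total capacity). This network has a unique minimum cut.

augment #1: 9→4→10 push 25
augment #2: 9→4→7→10 push 4
augment #3: 9→3→1→5→10 push 2
augment #4: 9→3→1→7→10 push 7
augment #5: 9→8→6→0→10 push 12
max flow = 50; residual-reachable set from 9 gives S-side
cut edges (S→T): {(8,6), (9,3), (9,4)} total cap 50

Min-cut arcs: {(8,6), (9,3), (9,4)} (total capacity 50)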